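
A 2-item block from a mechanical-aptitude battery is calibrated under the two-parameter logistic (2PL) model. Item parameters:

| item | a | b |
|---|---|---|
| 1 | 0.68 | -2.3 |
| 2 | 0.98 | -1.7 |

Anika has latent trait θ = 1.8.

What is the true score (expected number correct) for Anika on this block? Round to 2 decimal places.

1.91

P(θ) = 1 / (1 + exp(−a(θ − b)))
P_1 = 1/(1+e^{-2.7880}) = 0.9420
P_2 = 1/(1+e^{-3.4300}) = 0.9686
E[score] = 0.9420 + 0.9686 = 1.9107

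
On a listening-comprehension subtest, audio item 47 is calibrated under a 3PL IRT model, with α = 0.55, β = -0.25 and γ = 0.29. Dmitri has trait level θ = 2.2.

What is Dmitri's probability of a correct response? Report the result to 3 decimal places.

P(θ) = γ + (1 − γ) · 1 / (1 + exp(−α(θ − β)))
Exponent: 0.55 × (2.2 − (-0.25)) = 1.3475
1/(1 + e^{-1.3475}) = 0.7937
P = 0.29 + 0.71 × 0.7937 = 0.8535

0.854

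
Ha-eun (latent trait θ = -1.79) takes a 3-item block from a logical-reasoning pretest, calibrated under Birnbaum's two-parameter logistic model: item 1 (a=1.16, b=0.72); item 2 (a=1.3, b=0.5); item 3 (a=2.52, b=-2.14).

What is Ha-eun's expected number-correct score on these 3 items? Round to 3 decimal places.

P(θ) = 1 / (1 + exp(−a(θ − b)))
P_1 = 1/(1+e^{2.9116}) = 0.0516
P_2 = 1/(1+e^{2.9770}) = 0.0485
P_3 = 1/(1+e^{-0.8820}) = 0.7072
E[score] = 0.0516 + 0.0485 + 0.7072 = 0.8073

0.807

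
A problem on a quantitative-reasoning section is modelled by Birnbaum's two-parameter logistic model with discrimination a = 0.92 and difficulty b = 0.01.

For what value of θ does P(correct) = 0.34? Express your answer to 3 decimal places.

P(θ) = 1 / (1 + exp(−a(θ − b)))
logit = ln(0.3400/0.6600) = -0.6633
θ = b + logit/(a) = 0.01 + (-0.6633)/0.9200 = -0.7110

-0.711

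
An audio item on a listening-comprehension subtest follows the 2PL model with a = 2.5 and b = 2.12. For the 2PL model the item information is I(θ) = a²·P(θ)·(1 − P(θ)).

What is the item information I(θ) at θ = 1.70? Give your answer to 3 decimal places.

1.200

P = 1/(1+e^{1.0500}) = 0.2592
P(1−P) = 0.2592 × 0.7408 = 0.1920
I = a² × P(1−P) = 2.5² × 0.1920 = 1.20017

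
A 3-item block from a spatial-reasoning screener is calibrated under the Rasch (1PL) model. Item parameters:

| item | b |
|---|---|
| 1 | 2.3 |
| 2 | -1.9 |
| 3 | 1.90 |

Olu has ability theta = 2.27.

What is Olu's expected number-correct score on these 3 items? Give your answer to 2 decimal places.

2.07

P(theta) = 1 / (1 + exp(−(theta − b)))
P_1 = 1/(1+e^{0.0300}) = 0.4925
P_2 = 1/(1+e^{-4.1700}) = 0.9848
P_3 = 1/(1+e^{-0.3700}) = 0.5915
E[score] = 0.4925 + 0.9848 + 0.5915 = 2.0687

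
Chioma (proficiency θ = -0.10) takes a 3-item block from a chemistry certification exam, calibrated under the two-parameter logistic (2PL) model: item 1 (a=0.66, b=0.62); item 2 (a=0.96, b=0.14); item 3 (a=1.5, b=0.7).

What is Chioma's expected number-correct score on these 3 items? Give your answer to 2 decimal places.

1.06

P(θ) = 1 / (1 + exp(−a(θ − b)))
P_1 = 1/(1+e^{0.4752}) = 0.3834
P_2 = 1/(1+e^{0.2304}) = 0.4427
P_3 = 1/(1+e^{1.2000}) = 0.2315
E[score] = 0.3834 + 0.4427 + 0.2315 = 1.0575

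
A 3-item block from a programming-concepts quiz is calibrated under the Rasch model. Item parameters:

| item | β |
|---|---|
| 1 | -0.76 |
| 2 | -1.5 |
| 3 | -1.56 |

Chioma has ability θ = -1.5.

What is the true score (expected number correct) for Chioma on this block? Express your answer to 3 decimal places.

P(θ) = 1 / (1 + exp(−(θ − β)))
P_1 = 1/(1+e^{0.7400}) = 0.3230
P_2 = 1/(1+e^{0.0000}) = 0.5000
P_3 = 1/(1+e^{-0.0600}) = 0.5150
E[score] = 0.3230 + 0.5000 + 0.5150 = 1.3380

1.338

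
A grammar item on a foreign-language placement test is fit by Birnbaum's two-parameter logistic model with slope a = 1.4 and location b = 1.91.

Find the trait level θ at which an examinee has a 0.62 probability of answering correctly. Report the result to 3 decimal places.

P(θ) = 1 / (1 + exp(−a(θ − b)))
logit = ln(0.6200/0.3800) = 0.4895
θ = b + logit/(a) = 1.91 + 0.4895/1.4000 = 2.2597

2.260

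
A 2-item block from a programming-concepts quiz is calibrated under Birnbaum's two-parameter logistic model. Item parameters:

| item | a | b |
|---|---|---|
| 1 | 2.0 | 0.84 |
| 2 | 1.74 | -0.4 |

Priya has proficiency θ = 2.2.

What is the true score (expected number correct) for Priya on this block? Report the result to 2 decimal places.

P(θ) = 1 / (1 + exp(−a(θ − b)))
P_1 = 1/(1+e^{-2.7200}) = 0.9382
P_2 = 1/(1+e^{-4.5240}) = 0.9893
E[score] = 0.9382 + 0.9893 = 1.9275

1.93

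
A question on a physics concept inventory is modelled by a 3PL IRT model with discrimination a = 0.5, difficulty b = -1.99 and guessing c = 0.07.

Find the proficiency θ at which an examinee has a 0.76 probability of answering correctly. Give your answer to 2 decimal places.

0.12

P(θ) = c + (1 − c) · 1 / (1 + exp(−a(θ − b)))
Remove guessing floor: (0.76 − 0.07)/(1 − 0.07) = 0.7419
logit = ln(0.7419/0.2581) = 1.0561
θ = b + logit/(a) = -1.99 + 1.0561/0.5000 = 0.1221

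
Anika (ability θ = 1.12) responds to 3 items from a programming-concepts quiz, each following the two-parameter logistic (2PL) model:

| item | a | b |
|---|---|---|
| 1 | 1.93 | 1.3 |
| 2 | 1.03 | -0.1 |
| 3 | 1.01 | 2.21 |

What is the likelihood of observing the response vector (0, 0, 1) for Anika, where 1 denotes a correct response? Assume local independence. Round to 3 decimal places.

P(θ) = 1 / (1 + exp(−a(θ − b)))
P_1 = 1/(1+e^{0.3474}) = 0.4140
P_2 = 1/(1+e^{-1.2566}) = 0.7784
P_3 = 1/(1+e^{1.1009}) = 0.2496
L = (1−P_1) × (1−P_2) × P_3 = 0.5860 × 0.2216 × 0.2496 = 0.03240

0.032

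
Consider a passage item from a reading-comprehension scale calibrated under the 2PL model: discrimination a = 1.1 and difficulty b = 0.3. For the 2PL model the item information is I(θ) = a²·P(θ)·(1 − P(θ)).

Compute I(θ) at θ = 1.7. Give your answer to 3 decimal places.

P = 1/(1+e^{-1.5400}) = 0.8235
P(1−P) = 0.8235 × 0.1765 = 0.1454
I = a² × P(1−P) = 1.1² × 0.1454 = 0.17590

0.176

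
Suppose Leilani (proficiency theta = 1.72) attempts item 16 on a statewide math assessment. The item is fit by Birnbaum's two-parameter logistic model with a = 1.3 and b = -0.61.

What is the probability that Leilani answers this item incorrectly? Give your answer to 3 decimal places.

0.046

P(theta) = 1 / (1 + exp(−a(theta − b)))
Exponent: 1.3 × (1.72 − (-0.61)) = 3.0290
1/(1 + e^{-3.0290}) = 0.9539
P(incorrect) = 1 − 0.9539 = 0.0461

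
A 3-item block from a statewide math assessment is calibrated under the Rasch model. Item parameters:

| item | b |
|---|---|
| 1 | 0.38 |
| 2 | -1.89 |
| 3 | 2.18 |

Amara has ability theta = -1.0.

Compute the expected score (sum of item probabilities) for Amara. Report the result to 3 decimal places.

0.950

P(theta) = 1 / (1 + exp(−(theta − b)))
P_1 = 1/(1+e^{1.3800}) = 0.2010
P_2 = 1/(1+e^{-0.8900}) = 0.7089
P_3 = 1/(1+e^{3.1800}) = 0.0399
E[score] = 0.2010 + 0.7089 + 0.0399 = 0.9498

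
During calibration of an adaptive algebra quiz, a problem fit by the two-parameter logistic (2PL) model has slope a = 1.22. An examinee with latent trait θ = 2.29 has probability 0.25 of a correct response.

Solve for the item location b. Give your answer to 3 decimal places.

3.191

P(θ) = 1 / (1 + exp(−a(θ − b)))
logit(0.25) = ln(0.25/0.75) = -1.0986
b = θ − logit/(a) = 2.29 − (-1.0986)/1.2200 = 3.1905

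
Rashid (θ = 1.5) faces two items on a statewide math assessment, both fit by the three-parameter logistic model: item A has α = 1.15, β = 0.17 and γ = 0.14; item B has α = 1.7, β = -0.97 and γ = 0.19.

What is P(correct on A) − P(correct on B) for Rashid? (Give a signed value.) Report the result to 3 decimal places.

P(θ) = γ + (1 − γ) · 1 / (1 + exp(−α(θ − β)))
P_A = 0.8469
P_B = 0.9880
P_A − P_B = -0.1412

-0.141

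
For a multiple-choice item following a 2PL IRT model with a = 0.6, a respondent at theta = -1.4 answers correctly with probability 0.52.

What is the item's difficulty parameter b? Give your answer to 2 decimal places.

P(theta) = 1 / (1 + exp(−a(theta − b)))
logit(0.52) = ln(0.52/0.48) = 0.0800
b = theta − logit/(a) = -1.4 − 0.0800/0.6000 = -1.5334

-1.53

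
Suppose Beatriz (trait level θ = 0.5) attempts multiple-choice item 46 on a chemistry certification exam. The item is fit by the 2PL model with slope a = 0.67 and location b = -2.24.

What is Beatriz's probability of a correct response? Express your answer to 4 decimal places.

P(θ) = 1 / (1 + exp(−a(θ − b)))
Exponent: 0.67 × (0.5 − (-2.24)) = 1.8358
1/(1 + e^{-1.8358}) = 0.8625

0.8625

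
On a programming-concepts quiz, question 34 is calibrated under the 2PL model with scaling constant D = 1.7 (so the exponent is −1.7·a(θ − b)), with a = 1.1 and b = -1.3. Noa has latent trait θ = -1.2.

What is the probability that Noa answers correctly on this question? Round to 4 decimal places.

P(θ) = 1 / (1 + exp(−D·a(θ − b)))
Exponent: 1.7 × 1.1 × (-1.2 − (-1.3)) = 0.1870
1/(1 + e^{-0.1870}) = 0.5466
P = 0.5466

0.5466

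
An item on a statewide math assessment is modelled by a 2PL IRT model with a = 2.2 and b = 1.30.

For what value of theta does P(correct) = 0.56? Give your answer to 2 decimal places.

P(theta) = 1 / (1 + exp(−a(theta − b)))
logit = ln(0.5600/0.4400) = 0.2412
theta = b + logit/(a) = 1.30 + 0.2412/2.2000 = 1.4096

1.41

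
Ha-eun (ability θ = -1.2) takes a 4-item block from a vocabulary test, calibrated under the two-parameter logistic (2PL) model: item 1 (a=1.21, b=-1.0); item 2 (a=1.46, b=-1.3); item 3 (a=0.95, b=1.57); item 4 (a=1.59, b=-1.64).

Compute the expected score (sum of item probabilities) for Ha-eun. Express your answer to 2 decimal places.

P(θ) = 1 / (1 + exp(−a(θ − b)))
P_1 = 1/(1+e^{0.2420}) = 0.4398
P_2 = 1/(1+e^{-0.1460}) = 0.5364
P_3 = 1/(1+e^{2.6315}) = 0.0671
P_4 = 1/(1+e^{-0.6996}) = 0.6681
E[score] = 0.4398 + 0.5364 + 0.0671 + 0.6681 = 1.7115

1.71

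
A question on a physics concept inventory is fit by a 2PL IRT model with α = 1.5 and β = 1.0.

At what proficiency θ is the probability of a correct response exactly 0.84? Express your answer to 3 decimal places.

2.105

P(θ) = 1 / (1 + exp(−α(θ − β)))
logit = ln(0.8400/0.1600) = 1.6582
θ = β + logit/(α) = 1.0 + 1.6582/1.5000 = 2.1055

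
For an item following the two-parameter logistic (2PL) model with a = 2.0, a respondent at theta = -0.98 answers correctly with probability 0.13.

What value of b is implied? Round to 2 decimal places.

-0.03

P(theta) = 1 / (1 + exp(−a(theta − b)))
logit(0.13) = ln(0.13/0.87) = -1.9010
b = theta − logit/(a) = -0.98 − (-1.9010)/2.0000 = -0.0295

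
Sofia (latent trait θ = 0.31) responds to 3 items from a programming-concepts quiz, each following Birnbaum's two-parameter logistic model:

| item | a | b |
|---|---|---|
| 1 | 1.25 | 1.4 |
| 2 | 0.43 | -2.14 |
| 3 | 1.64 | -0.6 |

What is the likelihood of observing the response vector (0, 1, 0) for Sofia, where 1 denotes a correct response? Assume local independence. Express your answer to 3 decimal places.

P(θ) = 1 / (1 + exp(−a(θ − b)))
P_1 = 1/(1+e^{1.3625}) = 0.2038
P_2 = 1/(1+e^{-1.0535}) = 0.7414
P_3 = 1/(1+e^{-1.4924}) = 0.8164
L = (1−P_1) × P_2 × (1−P_3) = 0.7962 × 0.7414 × 0.1836 = 0.10836

0.108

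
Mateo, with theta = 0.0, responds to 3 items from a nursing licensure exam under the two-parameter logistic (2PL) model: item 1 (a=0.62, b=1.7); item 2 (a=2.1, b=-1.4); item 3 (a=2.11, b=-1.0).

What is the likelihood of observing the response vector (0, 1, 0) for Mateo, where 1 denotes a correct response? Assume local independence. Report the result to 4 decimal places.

0.0762

P(theta) = 1 / (1 + exp(−a(theta − b)))
P_1 = 1/(1+e^{1.0540}) = 0.2585
P_2 = 1/(1+e^{-2.9400}) = 0.9498
P_3 = 1/(1+e^{-2.1100}) = 0.8919
L = (1−P_1) × P_2 × (1−P_3) = 0.7415 × 0.9498 × 0.1081 = 0.07616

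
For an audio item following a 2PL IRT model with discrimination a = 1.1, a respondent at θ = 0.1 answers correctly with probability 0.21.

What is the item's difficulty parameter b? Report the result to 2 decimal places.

P(θ) = 1 / (1 + exp(−a(θ − b)))
logit(0.21) = ln(0.21/0.79) = -1.3249
b = θ − logit/(a) = 0.1 − (-1.3249)/1.1000 = 1.3045

1.30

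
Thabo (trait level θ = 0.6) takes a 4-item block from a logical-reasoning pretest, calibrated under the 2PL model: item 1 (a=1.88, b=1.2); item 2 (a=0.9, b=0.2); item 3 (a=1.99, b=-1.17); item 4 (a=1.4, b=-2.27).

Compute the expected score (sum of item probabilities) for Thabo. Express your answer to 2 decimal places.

2.79

P(θ) = 1 / (1 + exp(−a(θ − b)))
P_1 = 1/(1+e^{1.1280}) = 0.2445
P_2 = 1/(1+e^{-0.3600}) = 0.5890
P_3 = 1/(1+e^{-3.5223}) = 0.9713
P_4 = 1/(1+e^{-4.0180}) = 0.9823
E[score] = 0.2445 + 0.5890 + 0.9713 + 0.9823 = 2.7872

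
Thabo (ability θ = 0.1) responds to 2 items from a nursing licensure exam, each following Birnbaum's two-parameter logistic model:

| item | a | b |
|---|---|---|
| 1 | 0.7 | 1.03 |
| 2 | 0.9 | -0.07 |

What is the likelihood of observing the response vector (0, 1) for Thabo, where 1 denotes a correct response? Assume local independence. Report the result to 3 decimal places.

0.354

P(θ) = 1 / (1 + exp(−a(θ − b)))
P_1 = 1/(1+e^{0.6510}) = 0.3428
P_2 = 1/(1+e^{-0.1530}) = 0.5382
L = (1−P_1) × P_2 = 0.6572 × 0.5382 = 0.35371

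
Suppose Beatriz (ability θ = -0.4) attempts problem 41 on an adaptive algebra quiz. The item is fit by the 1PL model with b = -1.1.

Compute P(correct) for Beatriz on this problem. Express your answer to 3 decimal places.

0.668

P(θ) = 1 / (1 + exp(−(θ − b)))
Exponent: (-0.4 − (-1.1)) = 0.7000
1/(1 + e^{-0.7000}) = 0.6682
P = 0.6682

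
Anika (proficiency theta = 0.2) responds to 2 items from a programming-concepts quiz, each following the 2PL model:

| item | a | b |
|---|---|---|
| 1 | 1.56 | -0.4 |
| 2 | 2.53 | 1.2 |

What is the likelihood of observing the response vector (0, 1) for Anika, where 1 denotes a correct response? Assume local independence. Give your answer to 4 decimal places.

P(theta) = 1 / (1 + exp(−a(theta − b)))
P_1 = 1/(1+e^{-0.9360}) = 0.7183
P_2 = 1/(1+e^{2.5300}) = 0.0738
L = (1−P_1) × P_2 = 0.2817 × 0.0738 = 0.02078

0.0208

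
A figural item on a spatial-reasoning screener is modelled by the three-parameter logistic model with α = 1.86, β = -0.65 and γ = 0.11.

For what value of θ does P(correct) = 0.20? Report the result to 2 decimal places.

P(θ) = γ + (1 − γ) · 1 / (1 + exp(−α(θ − β)))
Remove guessing floor: (0.20 − 0.11)/(1 − 0.11) = 0.1011
logit = ln(0.1011/0.8989) = -2.1848
θ = β + logit/(α) = -0.65 + (-2.1848)/1.8600 = -1.8246

-1.82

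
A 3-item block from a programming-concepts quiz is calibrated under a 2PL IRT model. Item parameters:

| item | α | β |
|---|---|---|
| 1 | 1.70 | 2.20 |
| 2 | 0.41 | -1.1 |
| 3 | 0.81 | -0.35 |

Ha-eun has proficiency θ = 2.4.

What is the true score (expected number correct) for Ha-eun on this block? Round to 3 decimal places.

2.295

P(θ) = 1 / (1 + exp(−α(θ − β)))
P_1 = 1/(1+e^{-0.3400}) = 0.5842
P_2 = 1/(1+e^{-1.4350}) = 0.8077
P_3 = 1/(1+e^{-2.2275}) = 0.9027
E[score] = 0.5842 + 0.8077 + 0.9027 = 2.2946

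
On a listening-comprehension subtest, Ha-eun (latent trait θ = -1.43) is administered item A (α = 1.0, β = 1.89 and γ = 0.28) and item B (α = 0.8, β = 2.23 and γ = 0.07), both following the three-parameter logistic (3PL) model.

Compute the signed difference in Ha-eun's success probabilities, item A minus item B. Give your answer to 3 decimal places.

P(θ) = γ + (1 − γ) · 1 / (1 + exp(−α(θ − β)))
P_A = 0.3051
P_B = 0.1172
P_A − P_B = 0.1879

0.188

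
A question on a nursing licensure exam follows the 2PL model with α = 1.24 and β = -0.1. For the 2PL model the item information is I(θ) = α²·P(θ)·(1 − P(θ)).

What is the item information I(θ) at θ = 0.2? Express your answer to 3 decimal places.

P = 1/(1+e^{-0.3720}) = 0.5919
P(1−P) = 0.5919 × 0.4081 = 0.2415
I = α² × P(1−P) = 1.24² × 0.2415 = 0.37140

0.371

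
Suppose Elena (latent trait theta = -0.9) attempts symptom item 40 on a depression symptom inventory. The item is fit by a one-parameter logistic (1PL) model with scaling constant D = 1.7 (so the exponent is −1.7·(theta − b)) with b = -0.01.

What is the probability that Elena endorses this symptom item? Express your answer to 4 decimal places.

0.1805

P(theta) = 1 / (1 + exp(−D·(theta − b)))
Exponent: 1.7 × (-0.9 − (-0.01)) = -1.5130
1/(1 + e^{1.5130}) = 0.1805
P = 0.1805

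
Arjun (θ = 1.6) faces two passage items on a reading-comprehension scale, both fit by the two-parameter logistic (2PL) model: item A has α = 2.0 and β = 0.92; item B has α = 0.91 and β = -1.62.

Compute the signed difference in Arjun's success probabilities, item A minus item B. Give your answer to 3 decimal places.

P(θ) = 1 / (1 + exp(−α(θ − β)))
P_A = 0.7958
P_B = 0.9493
P_A − P_B = -0.1536

-0.154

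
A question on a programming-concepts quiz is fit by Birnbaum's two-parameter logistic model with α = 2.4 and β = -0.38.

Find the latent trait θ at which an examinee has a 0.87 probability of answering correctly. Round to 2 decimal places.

P(θ) = 1 / (1 + exp(−α(θ − β)))
logit = ln(0.8700/0.1300) = 1.9010
θ = β + logit/(α) = -0.38 + 1.9010/2.4000 = 0.4121

0.41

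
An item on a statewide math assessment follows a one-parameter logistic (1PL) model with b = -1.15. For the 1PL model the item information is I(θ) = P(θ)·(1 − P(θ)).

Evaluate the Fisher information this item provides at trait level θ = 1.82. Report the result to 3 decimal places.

P = 1/(1+e^{-2.9700}) = 0.9512
P(1−P) = 0.9512 × 0.0488 = 0.0464
I = P(1−P) = 0.04642

0.046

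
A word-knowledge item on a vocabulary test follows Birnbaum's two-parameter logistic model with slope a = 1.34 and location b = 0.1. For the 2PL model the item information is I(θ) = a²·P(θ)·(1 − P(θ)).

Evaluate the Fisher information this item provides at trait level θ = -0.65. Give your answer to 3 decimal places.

P = 1/(1+e^{1.0050}) = 0.2680
P(1−P) = 0.2680 × 0.7320 = 0.1962
I = a² × P(1−P) = 1.34² × 0.1962 = 0.35222

0.352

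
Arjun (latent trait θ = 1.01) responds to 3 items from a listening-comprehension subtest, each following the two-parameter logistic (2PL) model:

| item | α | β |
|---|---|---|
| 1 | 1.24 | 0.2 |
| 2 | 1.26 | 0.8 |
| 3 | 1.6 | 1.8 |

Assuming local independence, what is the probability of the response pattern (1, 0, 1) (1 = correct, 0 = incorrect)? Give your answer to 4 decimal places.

0.0700

P(θ) = 1 / (1 + exp(−α(θ − β)))
P_1 = 1/(1+e^{-1.0044}) = 0.7319
P_2 = 1/(1+e^{-0.2646}) = 0.5658
P_3 = 1/(1+e^{1.2640}) = 0.2203
L = P_1 × (1−P_2) × P_3 = 0.7319 × 0.4342 × 0.2203 = 0.07001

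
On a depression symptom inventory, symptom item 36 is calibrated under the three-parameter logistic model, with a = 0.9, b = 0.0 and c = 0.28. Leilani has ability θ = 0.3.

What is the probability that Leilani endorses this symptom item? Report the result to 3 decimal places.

0.688

P(θ) = c + (1 − c) · 1 / (1 + exp(−a(θ − b)))
Exponent: 0.9 × (0.3 − 0.0) = 0.2700
1/(1 + e^{-0.2700}) = 0.5671
P = 0.28 + 0.72 × 0.5671 = 0.6883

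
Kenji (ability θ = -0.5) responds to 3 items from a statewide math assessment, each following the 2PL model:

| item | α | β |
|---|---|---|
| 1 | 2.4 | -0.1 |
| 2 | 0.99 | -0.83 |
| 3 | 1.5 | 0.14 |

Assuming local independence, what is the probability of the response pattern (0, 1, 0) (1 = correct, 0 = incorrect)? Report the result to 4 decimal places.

0.3038

P(θ) = 1 / (1 + exp(−α(θ − β)))
P_1 = 1/(1+e^{0.9600}) = 0.2769
P_2 = 1/(1+e^{-0.3267}) = 0.5810
P_3 = 1/(1+e^{0.9600}) = 0.2769
L = (1−P_1) × P_2 × (1−P_3) = 0.7231 × 0.5810 × 0.7231 = 0.30378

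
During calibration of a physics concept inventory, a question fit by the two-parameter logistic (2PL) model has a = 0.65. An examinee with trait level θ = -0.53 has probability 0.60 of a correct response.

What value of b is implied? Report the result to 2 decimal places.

-1.15

P(θ) = 1 / (1 + exp(−a(θ − b)))
logit(0.60) = ln(0.60/0.40) = 0.4055
b = θ − logit/(a) = -0.53 − 0.4055/0.6500 = -1.1538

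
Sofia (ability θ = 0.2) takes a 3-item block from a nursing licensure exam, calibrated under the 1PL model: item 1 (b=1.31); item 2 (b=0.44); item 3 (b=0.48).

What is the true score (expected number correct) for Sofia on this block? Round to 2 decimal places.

1.12

P(θ) = 1 / (1 + exp(−(θ − b)))
P_1 = 1/(1+e^{1.1100}) = 0.2479
P_2 = 1/(1+e^{0.2400}) = 0.4403
P_3 = 1/(1+e^{0.2800}) = 0.4305
E[score] = 0.2479 + 0.4403 + 0.4305 = 1.1186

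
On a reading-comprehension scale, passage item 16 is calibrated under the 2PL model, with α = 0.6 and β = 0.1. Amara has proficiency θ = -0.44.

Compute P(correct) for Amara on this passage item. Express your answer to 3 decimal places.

P(θ) = 1 / (1 + exp(−α(θ − β)))
Exponent: 0.6 × (-0.44 − 0.1) = -0.3240
1/(1 + e^{0.3240}) = 0.4197

0.420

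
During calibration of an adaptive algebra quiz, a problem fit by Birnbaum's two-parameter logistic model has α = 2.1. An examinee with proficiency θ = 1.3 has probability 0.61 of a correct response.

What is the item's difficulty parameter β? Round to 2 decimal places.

P(θ) = 1 / (1 + exp(−α(θ − β)))
logit(0.61) = ln(0.61/0.39) = 0.4473
β = θ − logit/(α) = 1.3 − 0.4473/2.1000 = 1.0870

1.09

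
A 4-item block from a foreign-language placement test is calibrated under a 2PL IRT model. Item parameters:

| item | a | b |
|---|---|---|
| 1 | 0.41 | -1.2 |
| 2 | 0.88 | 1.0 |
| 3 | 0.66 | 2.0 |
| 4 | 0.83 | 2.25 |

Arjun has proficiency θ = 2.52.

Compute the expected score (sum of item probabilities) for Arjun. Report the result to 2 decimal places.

2.75

P(θ) = 1 / (1 + exp(−a(θ − b)))
P_1 = 1/(1+e^{-1.5252}) = 0.8213
P_2 = 1/(1+e^{-1.3376}) = 0.7921
P_3 = 1/(1+e^{-0.3432}) = 0.5850
P_4 = 1/(1+e^{-0.2241}) = 0.5558
E[score] = 0.8213 + 0.7921 + 0.5850 + 0.5558 = 2.7542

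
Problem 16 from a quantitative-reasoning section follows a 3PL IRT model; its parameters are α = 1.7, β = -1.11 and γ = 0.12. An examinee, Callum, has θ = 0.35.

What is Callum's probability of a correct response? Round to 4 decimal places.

0.9321

P(θ) = γ + (1 − γ) · 1 / (1 + exp(−α(θ − β)))
Exponent: 1.7 × (0.35 − (-1.11)) = 2.4820
1/(1 + e^{-2.4820}) = 0.9229
P = 0.12 + 0.88 × 0.9229 = 0.9321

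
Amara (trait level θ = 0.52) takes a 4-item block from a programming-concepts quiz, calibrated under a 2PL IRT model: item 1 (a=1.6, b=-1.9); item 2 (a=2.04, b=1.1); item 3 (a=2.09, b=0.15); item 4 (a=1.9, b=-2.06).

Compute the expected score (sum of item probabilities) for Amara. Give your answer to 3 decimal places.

P(θ) = 1 / (1 + exp(−a(θ − b)))
P_1 = 1/(1+e^{-3.8720}) = 0.9796
P_2 = 1/(1+e^{1.1832}) = 0.2345
P_3 = 1/(1+e^{-0.7733}) = 0.6842
P_4 = 1/(1+e^{-4.9020}) = 0.9926
E[score] = 0.9796 + 0.2345 + 0.6842 + 0.9926 = 2.8909

2.891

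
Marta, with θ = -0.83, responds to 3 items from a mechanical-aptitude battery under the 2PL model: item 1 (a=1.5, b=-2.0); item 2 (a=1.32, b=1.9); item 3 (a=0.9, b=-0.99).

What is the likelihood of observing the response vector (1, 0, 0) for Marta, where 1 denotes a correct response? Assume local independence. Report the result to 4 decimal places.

0.3852

P(θ) = 1 / (1 + exp(−a(θ − b)))
P_1 = 1/(1+e^{-1.7550}) = 0.8526
P_2 = 1/(1+e^{3.6036}) = 0.0265
P_3 = 1/(1+e^{-0.1440}) = 0.5359
L = P_1 × (1−P_2) × (1−P_3) = 0.8526 × 0.9735 × 0.4641 = 0.38516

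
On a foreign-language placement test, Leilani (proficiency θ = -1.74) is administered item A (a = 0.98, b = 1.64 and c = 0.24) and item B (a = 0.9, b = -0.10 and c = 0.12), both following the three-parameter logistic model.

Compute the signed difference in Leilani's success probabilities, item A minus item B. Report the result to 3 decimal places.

-0.017

P(θ) = c + (1 − c) · 1 / (1 + exp(−a(θ − b)))
P_A = 0.2667
P_B = 0.2837
P_A − P_B = -0.0170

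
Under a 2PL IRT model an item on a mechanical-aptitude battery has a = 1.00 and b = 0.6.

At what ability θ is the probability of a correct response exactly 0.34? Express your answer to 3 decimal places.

-0.063

P(θ) = 1 / (1 + exp(−a(θ − b)))
logit = ln(0.3400/0.6600) = -0.6633
θ = b + logit/(a) = 0.6 + (-0.6633)/1.0000 = -0.0633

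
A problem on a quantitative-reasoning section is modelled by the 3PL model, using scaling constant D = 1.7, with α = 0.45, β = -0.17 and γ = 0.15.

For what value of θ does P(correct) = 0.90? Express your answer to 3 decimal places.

2.464

P(θ) = γ + (1 − γ) · 1 / (1 + exp(−D·α(θ − β)))
Remove guessing floor: (0.90 − 0.15)/(1 − 0.15) = 0.8824
logit = ln(0.8824/0.1176) = 2.0149
θ = β + logit/(1.7·α) = -0.17 + 2.0149/0.7650 = 2.4639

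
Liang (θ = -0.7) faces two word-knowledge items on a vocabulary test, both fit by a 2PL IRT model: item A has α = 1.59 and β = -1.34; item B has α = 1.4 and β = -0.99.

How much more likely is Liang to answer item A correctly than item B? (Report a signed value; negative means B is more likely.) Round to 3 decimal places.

0.134

P(θ) = 1 / (1 + exp(−α(θ − β)))
P_A = 0.7345
P_B = 0.6001
P_A − P_B = 0.1344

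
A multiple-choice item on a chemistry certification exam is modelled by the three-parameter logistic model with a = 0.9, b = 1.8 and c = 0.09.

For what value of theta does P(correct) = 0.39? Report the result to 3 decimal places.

P(theta) = c + (1 − c) · 1 / (1 + exp(−a(theta − b)))
Remove guessing floor: (0.39 − 0.09)/(1 − 0.09) = 0.3297
logit = ln(0.3297/0.6703) = -0.7097
theta = b + logit/(a) = 1.8 + (-0.7097)/0.9000 = 1.0115

1.011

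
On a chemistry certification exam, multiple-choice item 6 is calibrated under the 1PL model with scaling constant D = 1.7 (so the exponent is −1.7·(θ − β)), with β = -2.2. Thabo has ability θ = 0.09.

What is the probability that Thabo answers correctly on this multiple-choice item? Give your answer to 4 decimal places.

P(θ) = 1 / (1 + exp(−D·(θ − β)))
Exponent: 1.7 × (0.09 − (-2.2)) = 3.8930
1/(1 + e^{-3.8930}) = 0.9800
P = 0.9800

0.9800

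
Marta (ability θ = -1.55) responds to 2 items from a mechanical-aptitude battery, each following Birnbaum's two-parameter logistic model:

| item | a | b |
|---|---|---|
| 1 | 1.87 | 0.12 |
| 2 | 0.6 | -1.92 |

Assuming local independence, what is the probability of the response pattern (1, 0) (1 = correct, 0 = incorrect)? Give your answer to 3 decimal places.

P(θ) = 1 / (1 + exp(−a(θ − b)))
P_1 = 1/(1+e^{3.1229}) = 0.0422
P_2 = 1/(1+e^{-0.2220}) = 0.5553
L = P_1 × (1−P_2) = 0.0422 × 0.4447 = 0.01876

0.019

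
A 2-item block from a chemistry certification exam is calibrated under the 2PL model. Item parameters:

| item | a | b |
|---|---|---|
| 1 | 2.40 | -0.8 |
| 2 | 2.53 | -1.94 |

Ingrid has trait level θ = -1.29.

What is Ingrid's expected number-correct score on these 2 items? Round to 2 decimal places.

1.07

P(θ) = 1 / (1 + exp(−a(θ − b)))
P_1 = 1/(1+e^{1.1760}) = 0.2358
P_2 = 1/(1+e^{-1.6445}) = 0.8381
E[score] = 0.2358 + 0.8381 = 1.0739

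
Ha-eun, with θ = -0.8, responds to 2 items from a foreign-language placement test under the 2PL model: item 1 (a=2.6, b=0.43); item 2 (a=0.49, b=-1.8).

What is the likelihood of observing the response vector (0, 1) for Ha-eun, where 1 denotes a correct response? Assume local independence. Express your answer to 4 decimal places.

P(θ) = 1 / (1 + exp(−a(θ − b)))
P_1 = 1/(1+e^{3.1980}) = 0.0392
P_2 = 1/(1+e^{-0.4900}) = 0.6201
L = (1−P_1) × P_2 = 0.9608 × 0.6201 = 0.59577

0.5958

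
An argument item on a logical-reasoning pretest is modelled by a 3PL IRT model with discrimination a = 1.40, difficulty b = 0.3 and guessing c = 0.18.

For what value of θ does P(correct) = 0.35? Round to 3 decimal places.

-0.658

P(θ) = c + (1 − c) · 1 / (1 + exp(−a(θ − b)))
Remove guessing floor: (0.35 − 0.18)/(1 − 0.18) = 0.2073
logit = ln(0.2073/0.7927) = -1.3412
θ = b + logit/(a) = 0.3 + (-1.3412)/1.4000 = -0.6580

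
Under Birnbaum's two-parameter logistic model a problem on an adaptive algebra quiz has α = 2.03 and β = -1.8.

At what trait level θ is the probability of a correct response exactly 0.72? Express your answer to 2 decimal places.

-1.33

P(θ) = 1 / (1 + exp(−α(θ − β)))
logit = ln(0.7200/0.2800) = 0.9445
θ = β + logit/(α) = -1.8 + 0.9445/2.0300 = -1.3347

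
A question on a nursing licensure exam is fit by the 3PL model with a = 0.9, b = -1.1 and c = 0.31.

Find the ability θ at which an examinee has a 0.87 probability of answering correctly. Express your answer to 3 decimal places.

P(θ) = c + (1 − c) · 1 / (1 + exp(−a(θ − b)))
Remove guessing floor: (0.87 − 0.31)/(1 − 0.31) = 0.8116
logit = ln(0.8116/0.1884) = 1.4604
θ = b + logit/(a) = -1.1 + 1.4604/0.9000 = 0.5227

0.523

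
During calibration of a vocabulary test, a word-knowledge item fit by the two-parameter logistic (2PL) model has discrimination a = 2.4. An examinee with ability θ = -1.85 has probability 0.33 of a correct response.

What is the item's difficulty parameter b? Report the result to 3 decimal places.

-1.555

P(θ) = 1 / (1 + exp(−a(θ − b)))
logit(0.33) = ln(0.33/0.67) = -0.7082
b = θ − logit/(a) = -1.85 − (-0.7082)/2.4000 = -1.5549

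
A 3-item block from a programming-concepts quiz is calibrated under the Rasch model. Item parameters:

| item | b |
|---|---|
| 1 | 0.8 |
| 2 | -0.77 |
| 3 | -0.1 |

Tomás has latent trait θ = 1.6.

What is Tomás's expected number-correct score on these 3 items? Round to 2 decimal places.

2.45

P(θ) = 1 / (1 + exp(−(θ − b)))
P_1 = 1/(1+e^{-0.8000}) = 0.6900
P_2 = 1/(1+e^{-2.3700}) = 0.9145
P_3 = 1/(1+e^{-1.7000}) = 0.8455
E[score] = 0.6900 + 0.9145 + 0.8455 = 2.4500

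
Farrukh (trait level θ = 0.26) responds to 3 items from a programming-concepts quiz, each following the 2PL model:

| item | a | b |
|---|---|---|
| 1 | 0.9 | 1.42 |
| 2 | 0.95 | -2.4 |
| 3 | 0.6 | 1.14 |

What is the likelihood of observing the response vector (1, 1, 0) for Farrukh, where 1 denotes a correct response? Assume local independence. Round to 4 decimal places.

0.1517

P(θ) = 1 / (1 + exp(−a(θ − b)))
P_1 = 1/(1+e^{1.0440}) = 0.2604
P_2 = 1/(1+e^{-2.5270}) = 0.9260
P_3 = 1/(1+e^{0.5280}) = 0.3710
L = P_1 × P_2 × (1−P_3) = 0.2604 × 0.9260 × 0.6290 = 0.15166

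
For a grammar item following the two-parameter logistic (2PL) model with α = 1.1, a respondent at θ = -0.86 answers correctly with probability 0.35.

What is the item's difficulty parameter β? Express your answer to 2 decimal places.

P(θ) = 1 / (1 + exp(−α(θ − β)))
logit(0.35) = ln(0.35/0.65) = -0.6190
β = θ − logit/(α) = -0.86 − (-0.6190)/1.1000 = -0.2972

-0.30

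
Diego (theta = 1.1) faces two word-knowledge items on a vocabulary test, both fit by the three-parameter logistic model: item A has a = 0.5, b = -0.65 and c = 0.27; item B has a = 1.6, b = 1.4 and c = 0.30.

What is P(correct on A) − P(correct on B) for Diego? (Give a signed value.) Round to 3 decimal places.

P(theta) = c + (1 − c) · 1 / (1 + exp(−a(theta − b)))
P_A = 0.7852
P_B = 0.5676
P_A − P_B = 0.2176

0.218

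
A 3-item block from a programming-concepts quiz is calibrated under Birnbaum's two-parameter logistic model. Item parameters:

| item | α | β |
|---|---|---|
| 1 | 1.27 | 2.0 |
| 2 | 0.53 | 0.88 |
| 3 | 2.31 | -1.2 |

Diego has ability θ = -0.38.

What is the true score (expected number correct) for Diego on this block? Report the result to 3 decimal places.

1.255

P(θ) = 1 / (1 + exp(−α(θ − β)))
P_1 = 1/(1+e^{3.0226}) = 0.0464
P_2 = 1/(1+e^{0.6678}) = 0.3390
P_3 = 1/(1+e^{-1.8942}) = 0.8692
E[score] = 0.0464 + 0.3390 + 0.8692 = 1.2546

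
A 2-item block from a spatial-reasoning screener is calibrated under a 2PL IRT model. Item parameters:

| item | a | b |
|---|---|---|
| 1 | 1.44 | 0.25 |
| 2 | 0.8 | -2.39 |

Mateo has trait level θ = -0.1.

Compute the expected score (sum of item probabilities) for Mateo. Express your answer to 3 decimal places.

P(θ) = 1 / (1 + exp(−a(θ − b)))
P_1 = 1/(1+e^{0.5040}) = 0.3766
P_2 = 1/(1+e^{-1.8320}) = 0.8620
E[score] = 0.3766 + 0.8620 = 1.2386

1.239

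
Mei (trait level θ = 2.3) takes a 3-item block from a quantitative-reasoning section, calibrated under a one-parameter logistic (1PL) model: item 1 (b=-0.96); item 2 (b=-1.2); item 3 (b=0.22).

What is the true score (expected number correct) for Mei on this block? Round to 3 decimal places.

P(θ) = 1 / (1 + exp(−(θ − b)))
P_1 = 1/(1+e^{-3.2600}) = 0.9630
P_2 = 1/(1+e^{-3.5000}) = 0.9707
P_3 = 1/(1+e^{-2.0800}) = 0.8889
E[score] = 0.9630 + 0.9707 + 0.8889 = 2.8227

2.823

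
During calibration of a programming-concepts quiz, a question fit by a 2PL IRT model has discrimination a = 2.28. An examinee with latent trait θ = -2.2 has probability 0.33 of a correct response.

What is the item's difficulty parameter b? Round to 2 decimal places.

-1.89

P(θ) = 1 / (1 + exp(−a(θ − b)))
logit(0.33) = ln(0.33/0.67) = -0.7082
b = θ − logit/(a) = -2.2 − (-0.7082)/2.2800 = -1.8894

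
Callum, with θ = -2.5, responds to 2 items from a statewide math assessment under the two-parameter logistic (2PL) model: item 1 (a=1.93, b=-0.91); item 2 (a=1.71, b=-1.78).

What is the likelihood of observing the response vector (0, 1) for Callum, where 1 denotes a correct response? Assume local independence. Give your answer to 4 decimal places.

0.2159

P(θ) = 1 / (1 + exp(−a(θ − b)))
P_1 = 1/(1+e^{3.0687}) = 0.0444
P_2 = 1/(1+e^{1.2312}) = 0.2260
L = (1−P_1) × P_2 = 0.9556 × 0.2260 = 0.21593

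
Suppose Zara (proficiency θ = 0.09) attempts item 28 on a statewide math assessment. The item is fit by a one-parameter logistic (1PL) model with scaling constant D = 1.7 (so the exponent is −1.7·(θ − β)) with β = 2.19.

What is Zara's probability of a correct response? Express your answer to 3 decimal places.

0.027

P(θ) = 1 / (1 + exp(−D·(θ − β)))
Exponent: 1.7 × (0.09 − 2.19) = -3.5700
1/(1 + e^{3.5700}) = 0.0274
P = 0.0274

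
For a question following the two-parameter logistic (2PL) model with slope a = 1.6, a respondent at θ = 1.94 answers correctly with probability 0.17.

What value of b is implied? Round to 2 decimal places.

P(θ) = 1 / (1 + exp(−a(θ − b)))
logit(0.17) = ln(0.17/0.83) = -1.5856
b = θ − logit/(a) = 1.94 − (-1.5856)/1.6000 = 2.9310

2.93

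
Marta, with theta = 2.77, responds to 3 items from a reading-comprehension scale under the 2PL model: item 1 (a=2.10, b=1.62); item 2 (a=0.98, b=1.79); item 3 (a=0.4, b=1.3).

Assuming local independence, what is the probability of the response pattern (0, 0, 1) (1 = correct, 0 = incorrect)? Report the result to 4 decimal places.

0.0146

P(theta) = 1 / (1 + exp(−a(theta − b)))
P_1 = 1/(1+e^{-2.4150}) = 0.9180
P_2 = 1/(1+e^{-0.9604}) = 0.7232
P_3 = 1/(1+e^{-0.5880}) = 0.6429
L = (1−P_1) × (1−P_2) × P_3 = 0.0820 × 0.2768 × 0.6429 = 0.01460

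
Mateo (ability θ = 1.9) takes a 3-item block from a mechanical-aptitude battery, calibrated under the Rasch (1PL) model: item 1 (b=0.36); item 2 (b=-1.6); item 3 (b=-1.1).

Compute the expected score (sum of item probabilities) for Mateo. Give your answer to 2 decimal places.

2.75

P(θ) = 1 / (1 + exp(−(θ − b)))
P_1 = 1/(1+e^{-1.5400}) = 0.8235
P_2 = 1/(1+e^{-3.5000}) = 0.9707
P_3 = 1/(1+e^{-3.0000}) = 0.9526
E[score] = 0.8235 + 0.9707 + 0.9526 = 2.7467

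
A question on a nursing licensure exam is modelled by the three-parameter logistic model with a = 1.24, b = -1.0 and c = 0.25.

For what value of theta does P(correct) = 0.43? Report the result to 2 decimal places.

-1.93

P(theta) = c + (1 − c) · 1 / (1 + exp(−a(theta − b)))
Remove guessing floor: (0.43 − 0.25)/(1 − 0.25) = 0.2400
logit = ln(0.2400/0.7600) = -1.1527
theta = b + logit/(a) = -1.0 + (-1.1527)/1.2400 = -1.9296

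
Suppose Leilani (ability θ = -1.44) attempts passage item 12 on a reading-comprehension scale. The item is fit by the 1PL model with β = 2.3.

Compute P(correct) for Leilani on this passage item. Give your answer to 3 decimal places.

P(θ) = 1 / (1 + exp(−(θ − β)))
Exponent: (-1.44 − 2.3) = -3.7400
1/(1 + e^{3.7400}) = 0.0232
P = 0.0232

0.023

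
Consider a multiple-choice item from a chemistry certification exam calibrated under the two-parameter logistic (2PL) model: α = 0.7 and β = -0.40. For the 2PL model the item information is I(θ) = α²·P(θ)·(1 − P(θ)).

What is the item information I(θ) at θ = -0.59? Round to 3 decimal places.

0.122

P = 1/(1+e^{0.1330}) = 0.4668
P(1−P) = 0.4668 × 0.5332 = 0.2489
I = α² × P(1−P) = 0.7² × 0.2489 = 0.12196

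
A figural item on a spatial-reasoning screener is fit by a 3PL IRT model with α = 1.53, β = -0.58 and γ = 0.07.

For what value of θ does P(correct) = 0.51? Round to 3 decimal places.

P(θ) = γ + (1 − γ) · 1 / (1 + exp(−α(θ − β)))
Remove guessing floor: (0.51 − 0.07)/(1 − 0.07) = 0.4731
logit = ln(0.4731/0.5269) = -0.1076
θ = β + logit/(α) = -0.58 + (-0.1076)/1.5300 = -0.6503

-0.650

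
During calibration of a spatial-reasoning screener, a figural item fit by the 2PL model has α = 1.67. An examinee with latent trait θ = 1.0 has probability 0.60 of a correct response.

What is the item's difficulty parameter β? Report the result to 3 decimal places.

P(θ) = 1 / (1 + exp(−α(θ − β)))
logit(0.60) = ln(0.60/0.40) = 0.4055
β = θ − logit/(α) = 1.0 − 0.4055/1.6700 = 0.7572

0.757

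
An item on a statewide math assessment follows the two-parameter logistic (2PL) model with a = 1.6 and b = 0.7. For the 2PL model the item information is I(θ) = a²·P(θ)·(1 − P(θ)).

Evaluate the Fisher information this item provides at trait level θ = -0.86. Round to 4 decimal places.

P = 1/(1+e^{2.4960}) = 0.0761
P(1−P) = 0.0761 × 0.9239 = 0.0703
I = a² × P(1−P) = 1.6² × 0.0703 = 0.18008

0.1801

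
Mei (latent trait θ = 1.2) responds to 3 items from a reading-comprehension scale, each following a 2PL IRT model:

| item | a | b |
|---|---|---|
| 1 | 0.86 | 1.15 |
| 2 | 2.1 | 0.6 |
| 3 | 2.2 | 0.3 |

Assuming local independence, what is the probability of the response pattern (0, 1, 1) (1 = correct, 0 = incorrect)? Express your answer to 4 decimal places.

0.3349

P(θ) = 1 / (1 + exp(−a(θ − b)))
P_1 = 1/(1+e^{-0.0430}) = 0.5107
P_2 = 1/(1+e^{-1.2600}) = 0.7790
P_3 = 1/(1+e^{-1.9800}) = 0.8787
L = (1−P_1) × P_2 × P_3 = 0.4893 × 0.7790 × 0.8787 = 0.33490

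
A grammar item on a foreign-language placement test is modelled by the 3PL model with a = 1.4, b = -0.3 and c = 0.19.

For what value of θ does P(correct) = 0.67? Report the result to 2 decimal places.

-0.03

P(θ) = c + (1 − c) · 1 / (1 + exp(−a(θ − b)))
Remove guessing floor: (0.67 − 0.19)/(1 − 0.19) = 0.5926
logit = ln(0.5926/0.4074) = 0.3747
θ = b + logit/(a) = -0.3 + 0.3747/1.4000 = -0.0324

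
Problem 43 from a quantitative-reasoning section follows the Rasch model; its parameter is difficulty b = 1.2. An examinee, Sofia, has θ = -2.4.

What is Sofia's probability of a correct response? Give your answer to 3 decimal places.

P(θ) = 1 / (1 + exp(−(θ − b)))
Exponent: (-2.4 − 1.2) = -3.6000
1/(1 + e^{3.6000}) = 0.0266
P = 0.0266

0.027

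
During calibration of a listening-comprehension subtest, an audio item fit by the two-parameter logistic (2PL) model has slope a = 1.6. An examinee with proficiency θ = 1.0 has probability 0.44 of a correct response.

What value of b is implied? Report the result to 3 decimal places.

P(θ) = 1 / (1 + exp(−a(θ − b)))
logit(0.44) = ln(0.44/0.56) = -0.2412
b = θ − logit/(a) = 1.0 − (-0.2412)/1.6000 = 1.1507

1.151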